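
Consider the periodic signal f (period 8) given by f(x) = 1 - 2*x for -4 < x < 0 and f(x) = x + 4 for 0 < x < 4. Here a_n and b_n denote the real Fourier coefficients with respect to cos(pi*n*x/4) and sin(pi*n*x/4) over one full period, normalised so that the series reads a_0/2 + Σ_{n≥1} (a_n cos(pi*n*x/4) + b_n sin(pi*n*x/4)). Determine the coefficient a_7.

-24/(49*pi**2)

a_7 = 1/4 ∫_{-4}^{4} f(x) cos(7*pi*x/4) dx.
Split the integral at the breakpoints.
Integrating by parts (boundary term plus one more integral), an antiderivative of (1 - 2*x) cos(7*pi*x/4) is -8*x*sin(7*pi*x/4)/(7*pi) + 4*sin(7*pi*x/4)/(7*pi) - 32*cos(7*pi*x/4)/(49*pi**2); evaluating from -4 to 0: ∫_{-4}^{0} (1 - 2*x) cos(7*pi*x/4) dx = (-32/(49*pi**2)) - (32/(49*pi**2)) = -64/(49*pi**2).
Integrating by parts (boundary term plus one more integral), an antiderivative of (x + 4) cos(7*pi*x/4) is 4*x*sin(7*pi*x/4)/(7*pi) + 16*sin(7*pi*x/4)/(7*pi) + 16*cos(7*pi*x/4)/(49*pi**2); evaluating from 0 to 4: ∫_{0}^{4} (x + 4) cos(7*pi*x/4) dx = (-16/(49*pi**2)) - (16/(49*pi**2)) = -32/(49*pi**2).
Summing the pieces and multiplying by (1/4) gives a_7 = -24/(49*pi**2).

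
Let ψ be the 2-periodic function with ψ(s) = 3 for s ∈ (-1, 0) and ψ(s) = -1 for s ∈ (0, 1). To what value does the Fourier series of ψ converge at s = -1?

1

s = -1 differs from s = 1 by -1 full period(s), and the series is 2-periodic.
At s = 1 the one-sided limits are ψ(1^-) = -1 and ψ(1^+) = 3.
By Dirichlet's theorem the series converges to their average, [(-1) + (3)]/2 = 1.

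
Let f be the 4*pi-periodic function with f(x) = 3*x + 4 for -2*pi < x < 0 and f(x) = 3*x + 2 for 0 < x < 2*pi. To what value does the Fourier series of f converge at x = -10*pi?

3

x = -10*pi differs from x = -2*pi by -2 full period(s), and the series is 4*pi-periodic.
At x = -2*pi the one-sided limits are f(-2*pi^-) = 2 + 6*pi and f(-2*pi^+) = 4 - 6*pi.
By Dirichlet's theorem the series converges to their average, [(2 + 6*pi) + (4 - 6*pi)]/2 = 3.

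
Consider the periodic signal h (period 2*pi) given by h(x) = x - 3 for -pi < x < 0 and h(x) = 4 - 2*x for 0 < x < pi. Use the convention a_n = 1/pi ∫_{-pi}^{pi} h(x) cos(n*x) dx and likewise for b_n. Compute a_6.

a_6 = 1/pi ∫_{-pi}^{pi} h(x) cos(6*x) dx.
Split the integral at the breakpoints.
Integrating by parts (boundary term plus one more integral), an antiderivative of (x - 3) cos(6*x) is x*sin(6*x)/6 - sin(6*x)/2 + cos(6*x)/36; evaluating from -pi to 0: ∫_{-pi}^{0} (x - 3) cos(6*x) dx = (1/36) - (1/36) = 0.
Integrating by parts (boundary term plus one more integral), an antiderivative of (4 - 2*x) cos(6*x) is -x*sin(6*x)/3 + 2*sin(6*x)/3 - cos(6*x)/18; evaluating from 0 to pi: ∫_{0}^{pi} (4 - 2*x) cos(6*x) dx = (-1/18) - (-1/18) = 0.
Summing the pieces and multiplying by (1/pi) gives a_6 = 0.

0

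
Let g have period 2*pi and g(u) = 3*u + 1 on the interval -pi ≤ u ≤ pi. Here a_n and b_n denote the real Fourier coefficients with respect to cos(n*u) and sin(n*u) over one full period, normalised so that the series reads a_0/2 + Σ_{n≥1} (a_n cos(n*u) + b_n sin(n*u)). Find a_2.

a_2 = 1/pi ∫_{-pi}^{pi} g(u) cos(2*u) du.
Integrating by parts (boundary term plus one more integral), an antiderivative of (3*u + 1) cos(2*u) is 3*u*sin(2*u)/2 + sin(2*u)/2 + 3*cos(2*u)/4; evaluating from -pi to pi: ∫_{-pi}^{pi} (3*u + 1) cos(2*u) du = (3/4) - (3/4) = 0.
Hence a_2 = (1/pi)·(0) = 0.

0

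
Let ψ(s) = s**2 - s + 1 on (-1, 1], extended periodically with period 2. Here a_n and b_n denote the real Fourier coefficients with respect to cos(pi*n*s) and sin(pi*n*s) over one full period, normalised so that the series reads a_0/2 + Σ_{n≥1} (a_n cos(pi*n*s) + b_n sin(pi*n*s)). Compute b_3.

-2/(3*pi)

b_3 = ∫_{-1}^{1} ψ(s) sin(3*pi*s) ds.
Integrating by parts twice (tabular method), an antiderivative of (s**2 - s + 1) sin(3*pi*s) is -s**2*cos(3*pi*s)/(3*pi) + 2*s*sin(3*pi*s)/(9*pi**2) + s*cos(3*pi*s)/(3*pi) - sin(3*pi*s)/(9*pi**2) - cos(3*pi*s)/(3*pi) + 2*cos(3*pi*s)/(27*pi**3); evaluating from -1 to 1: ∫_{-1}^{1} (s**2 - s + 1) sin(3*pi*s) ds = ((-2 + 9*pi**2)/(27*pi**3)) - ((-2/27 + pi**2)/pi**3) = -2/(3*pi).
Hence b_3 = -2/(3*pi).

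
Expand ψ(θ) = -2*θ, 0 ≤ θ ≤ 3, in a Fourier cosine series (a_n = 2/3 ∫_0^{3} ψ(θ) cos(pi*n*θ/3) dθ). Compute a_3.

8/(3*pi**2)

a_3 = 2/3 ∫_0^{3} (-2*θ) cos(pi*θ) dθ.
Integrating by parts (boundary term plus one more integral), an antiderivative of (-2*θ) cos(pi*θ) is -2*θ*sin(pi*θ)/pi - 2*cos(pi*θ)/pi**2; evaluating from 0 to 3: ∫_{0}^{3} (-2*θ) cos(pi*θ) dθ = (2/pi**2) - (-2/pi**2) = 4/pi**2.
Hence a_3 = (2/3)·(4/pi**2) = 8/(3*pi**2).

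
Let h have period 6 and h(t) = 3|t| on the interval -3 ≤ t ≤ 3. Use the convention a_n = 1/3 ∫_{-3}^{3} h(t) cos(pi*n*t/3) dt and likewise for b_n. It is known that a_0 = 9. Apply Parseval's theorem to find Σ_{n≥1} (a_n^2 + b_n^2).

Parseval: a_0^2/2 + Σ_{n≥1} (a_n^2+b_n^2) = 1/3 ∫_{-3}^{3} h(t)^2 dt = 54.
Subtract a_0^2/2 = 81/2: Σ (a_n^2+b_n^2) = 27/2.

27/2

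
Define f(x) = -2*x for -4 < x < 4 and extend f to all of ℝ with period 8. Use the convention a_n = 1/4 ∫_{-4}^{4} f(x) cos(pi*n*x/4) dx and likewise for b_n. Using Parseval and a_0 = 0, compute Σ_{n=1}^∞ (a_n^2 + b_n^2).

Parseval: a_0^2/2 + Σ_{n≥1} (a_n^2+b_n^2) = 1/4 ∫_{-4}^{4} f(x)^2 dx = 128/3.
Subtract a_0^2/2 = 0: Σ (a_n^2+b_n^2) = 128/3.

128/3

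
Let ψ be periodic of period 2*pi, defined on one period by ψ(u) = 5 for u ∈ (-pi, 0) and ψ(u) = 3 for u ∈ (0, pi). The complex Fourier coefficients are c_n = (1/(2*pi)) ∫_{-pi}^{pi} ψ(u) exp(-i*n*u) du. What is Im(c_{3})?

Since ψ is real-valued, Im(c_{3}) = -(1/(2*pi)) ∫_{-pi}^{pi} ψ(u) sin(3*u) du = -b_{3}/2.
Split the integral at the breakpoints.
Directly, an antiderivative of (5) sin(3*u) is -5*cos(3*u)/3; evaluating from -pi to 0: ∫_{-pi}^{0} (5) sin(3*u) du = (-5/3) - (5/3) = -10/3.
Directly, an antiderivative of (3) sin(3*u) is -cos(3*u); evaluating from 0 to pi: ∫_{0}^{pi} (3) sin(3*u) du = (1) - (-1) = 2.
So ∫_{-pi}^{pi} ψ(u) sin(3*u) du = -4/3.
Hence Im(c_{3}) = (-1/(2*pi))·(-4/3) = 2/(3*pi).

2/(3*pi)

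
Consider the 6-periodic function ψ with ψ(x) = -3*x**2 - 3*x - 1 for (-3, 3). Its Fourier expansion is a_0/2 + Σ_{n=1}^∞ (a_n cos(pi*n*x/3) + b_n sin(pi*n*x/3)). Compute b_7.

b_7 = 1/3 ∫_{-3}^{3} ψ(x) sin(7*pi*x/3) dx.
Integrating by parts twice (tabular method), an antiderivative of (-3*x**2 - 3*x - 1) sin(7*pi*x/3) is 9*x**2*cos(7*pi*x/3)/(7*pi) - 54*x*sin(7*pi*x/3)/(49*pi**2) + 9*x*cos(7*pi*x/3)/(7*pi) - 27*sin(7*pi*x/3)/(49*pi**2) - 162*cos(7*pi*x/3)/(343*pi**3) + 3*cos(7*pi*x/3)/(7*pi); evaluating from -3 to 3: ∫_{-3}^{3} (-3*x**2 - 3*x - 1) sin(7*pi*x/3) dx = (3*(54 - 1813*pi**2)/(343*pi**3)) - (3*(54 - 931*pi**2)/(343*pi**3)) = -54/(7*pi).
Hence b_7 = (1/3)·(-54/(7*pi)) = -18/(7*pi).

-18/(7*pi)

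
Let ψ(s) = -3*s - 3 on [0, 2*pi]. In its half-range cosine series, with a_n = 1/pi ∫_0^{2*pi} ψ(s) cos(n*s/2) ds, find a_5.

a_5 = 1/pi ∫_0^{2*pi} (-3*s - 3) cos(5*s/2) ds.
Integrating by parts (boundary term plus one more integral), an antiderivative of (-3*s - 3) cos(5*s/2) is -6*s*sin(5*s/2)/5 - 6*sin(5*s/2)/5 - 12*cos(5*s/2)/25; evaluating from 0 to 2*pi: ∫_{0}^{2*pi} (-3*s - 3) cos(5*s/2) ds = (12/25) - (-12/25) = 24/25.
Hence a_5 = (1/pi)·(24/25) = 24/(25*pi).

24/(25*pi)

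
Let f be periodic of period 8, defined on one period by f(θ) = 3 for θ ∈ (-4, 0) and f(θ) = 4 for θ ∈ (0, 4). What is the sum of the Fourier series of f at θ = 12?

7/2

θ = 12 differs from θ = -4 by 2 full period(s), and the series is 8-periodic.
At θ = -4 the one-sided limits are f(-4^-) = 4 and f(-4^+) = 3.
By Dirichlet's theorem the series converges to their average, [(4) + (3)]/2 = 7/2.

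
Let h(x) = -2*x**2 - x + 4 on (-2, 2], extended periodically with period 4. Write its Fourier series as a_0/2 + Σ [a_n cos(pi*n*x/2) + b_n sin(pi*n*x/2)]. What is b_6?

2/(3*pi)

b_6 = 1/2 ∫_{-2}^{2} h(x) sin(3*pi*x) dx.
Integrating by parts twice (tabular method), an antiderivative of (-2*x**2 - x + 4) sin(3*pi*x) is 2*x**2*cos(3*pi*x)/(3*pi) - 4*x*sin(3*pi*x)/(9*pi**2) + x*cos(3*pi*x)/(3*pi) - sin(3*pi*x)/(9*pi**2) - 4*cos(3*pi*x)/(3*pi) - 4*cos(3*pi*x)/(27*pi**3); evaluating from -2 to 2: ∫_{-2}^{2} (-2*x**2 - x + 4) sin(3*pi*x) dx = (-4/(27*pi**3) + 2/pi) - (2*(-2 + 9*pi**2)/(27*pi**3)) = 4/(3*pi).
Hence b_6 = (1/2)·(4/(3*pi)) = 2/(3*pi).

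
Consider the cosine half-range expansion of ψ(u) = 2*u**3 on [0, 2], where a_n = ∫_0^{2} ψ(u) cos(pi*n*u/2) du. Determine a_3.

32*(4 - 9*pi**2)/(27*pi**4)

a_3 = ∫_0^{2} (2*u**3) cos(3*pi*u/2) du.
Integrating by parts three times (tabular method), an antiderivative of (2*u**3) cos(3*pi*u/2) is 4*u**3*sin(3*pi*u/2)/(3*pi) + 8*u**2*cos(3*pi*u/2)/(3*pi**2) - 32*u*sin(3*pi*u/2)/(9*pi**3) - 64*cos(3*pi*u/2)/(27*pi**4); evaluating from 0 to 2: ∫_{0}^{2} (2*u**3) cos(3*pi*u/2) du = (32*(2 - 9*pi**2)/(27*pi**4)) - (-64/(27*pi**4)) = 32*(4 - 9*pi**2)/(27*pi**4).
Hence a_3 = 32*(4 - 9*pi**2)/(27*pi**4).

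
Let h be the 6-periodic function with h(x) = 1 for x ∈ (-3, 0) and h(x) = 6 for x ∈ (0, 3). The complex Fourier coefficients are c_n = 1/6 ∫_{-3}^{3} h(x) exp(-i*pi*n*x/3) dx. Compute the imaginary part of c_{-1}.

Since h is real-valued, Im(c_{-1}) = -1/6 ∫_{-3}^{3} h(x) sin(-pi*x/3) dx = b_{1}/2.
Split the integral at the breakpoints.
Directly, an antiderivative of (1) sin(-pi*x/3) is 3*cos(pi*x/3)/pi; evaluating from -3 to 0: ∫_{-3}^{0} (1) sin(-pi*x/3) dx = (3/pi) - (-3/pi) = 6/pi.
Directly, an antiderivative of (6) sin(-pi*x/3) is 18*cos(pi*x/3)/pi; evaluating from 0 to 3: ∫_{0}^{3} (6) sin(-pi*x/3) dx = (-18/pi) - (18/pi) = -36/pi.
So ∫_{-3}^{3} h(x) sin(-pi*x/3) dx = -30/pi.
Hence Im(c_{-1}) = (-1/6)·(-30/pi) = 5/pi.

5/pi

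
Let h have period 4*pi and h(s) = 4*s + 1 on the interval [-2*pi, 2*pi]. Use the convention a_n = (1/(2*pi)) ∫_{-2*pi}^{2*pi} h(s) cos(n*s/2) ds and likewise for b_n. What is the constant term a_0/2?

a_0 = (1/(2*pi)) ∫_{-2*pi}^{2*pi} h(s) ds = (1/(2*pi)) · (4*pi) = 2.
So the constant term a_0/2 = 1.

1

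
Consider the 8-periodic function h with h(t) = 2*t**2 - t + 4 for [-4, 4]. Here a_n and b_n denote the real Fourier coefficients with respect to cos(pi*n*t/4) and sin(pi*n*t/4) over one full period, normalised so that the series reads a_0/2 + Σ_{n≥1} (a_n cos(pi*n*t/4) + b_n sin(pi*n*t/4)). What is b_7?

-8/(7*pi)

b_7 = 1/4 ∫_{-4}^{4} h(t) sin(7*pi*t/4) dt.
Integrating by parts twice (tabular method), an antiderivative of (2*t**2 - t + 4) sin(7*pi*t/4) is -8*t**2*cos(7*pi*t/4)/(7*pi) + 64*t*sin(7*pi*t/4)/(49*pi**2) + 4*t*cos(7*pi*t/4)/(7*pi) - 16*sin(7*pi*t/4)/(49*pi**2) - 16*cos(7*pi*t/4)/(7*pi) + 256*cos(7*pi*t/4)/(343*pi**3); evaluating from -4 to 4: ∫_{-4}^{4} (2*t**2 - t + 4) sin(7*pi*t/4) dt = (128*(-2 + 49*pi**2)/(343*pi**3)) - (32*(-8 + 245*pi**2)/(343*pi**3)) = -32/(7*pi).
Hence b_7 = (1/4)·(-32/(7*pi)) = -8/(7*pi).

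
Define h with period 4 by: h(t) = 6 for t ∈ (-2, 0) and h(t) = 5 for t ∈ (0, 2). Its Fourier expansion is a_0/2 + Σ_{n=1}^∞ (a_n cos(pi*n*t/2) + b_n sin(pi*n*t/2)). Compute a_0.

a_0 = 1/2 ∫_{-2}^{2} h(t) dt = 1/2 · (22) = 11.

11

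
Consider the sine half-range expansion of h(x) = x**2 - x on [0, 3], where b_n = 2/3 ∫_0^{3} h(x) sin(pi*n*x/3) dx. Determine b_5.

b_5 = 2/3 ∫_0^{3} (x**2 - x) sin(5*pi*x/3) dx.
Integrating by parts twice (tabular method), an antiderivative of (x**2 - x) sin(5*pi*x/3) is -3*x**2*cos(5*pi*x/3)/(5*pi) + 18*x*sin(5*pi*x/3)/(25*pi**2) + 3*x*cos(5*pi*x/3)/(5*pi) - 9*sin(5*pi*x/3)/(25*pi**2) + 54*cos(5*pi*x/3)/(125*pi**3); evaluating from 0 to 3: ∫_{0}^{3} (x**2 - x) sin(5*pi*x/3) dx = (18*(-3 + 25*pi**2)/(125*pi**3)) - (54/(125*pi**3)) = 18*(-6 + 25*pi**2)/(125*pi**3).
Hence b_5 = (2/3)·(18*(-6 + 25*pi**2)/(125*pi**3)) = 12*(-6 + 25*pi**2)/(125*pi**3).

12*(-6 + 25*pi**2)/(125*pi**3)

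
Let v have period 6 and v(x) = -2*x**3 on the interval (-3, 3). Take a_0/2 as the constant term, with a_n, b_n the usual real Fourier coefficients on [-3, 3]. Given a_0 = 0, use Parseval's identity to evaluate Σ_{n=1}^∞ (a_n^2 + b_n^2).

5832/7

Parseval: a_0^2/2 + Σ_{n≥1} (a_n^2+b_n^2) = 1/3 ∫_{-3}^{3} v(x)^2 dx = 5832/7.
Subtract a_0^2/2 = 0: Σ (a_n^2+b_n^2) = 5832/7.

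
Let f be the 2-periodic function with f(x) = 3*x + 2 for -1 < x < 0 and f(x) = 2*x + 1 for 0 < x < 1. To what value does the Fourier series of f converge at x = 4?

3/2

x = 4 differs from x = 0 by 2 full period(s), and the series is 2-periodic.
At x = 0 the one-sided limits are f(0^-) = 2 and f(0^+) = 1.
By Dirichlet's theorem the series converges to their average, [(2) + (1)]/2 = 3/2.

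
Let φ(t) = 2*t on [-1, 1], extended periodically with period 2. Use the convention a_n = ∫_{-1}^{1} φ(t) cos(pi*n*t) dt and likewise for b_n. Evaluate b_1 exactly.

b_1 = ∫_{-1}^{1} φ(t) sin(pi*t) dt.
φ is odd and sin(pi*t) is odd, so the integrand is even and b_1 = 2 ∫_0^{1} φ(t) sin(pi*t) dt.
Integrating by parts (boundary term plus one more integral), an antiderivative of (2*t) sin(pi*t) is -2*t*cos(pi*t)/pi + 2*sin(pi*t)/pi**2; evaluating from 0 to 1: ∫_{0}^{1} (2*t) sin(pi*t) dt = (2/pi) - (0) = 2/pi.
Hence b_1 = 2·(2/pi) = 4/pi.

4/pi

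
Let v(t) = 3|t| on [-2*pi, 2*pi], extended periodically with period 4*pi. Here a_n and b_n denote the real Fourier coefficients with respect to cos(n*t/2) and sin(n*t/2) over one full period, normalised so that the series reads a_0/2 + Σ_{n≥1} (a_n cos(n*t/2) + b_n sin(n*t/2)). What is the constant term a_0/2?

a_0 = (1/(2*pi)) ∫_{-2*pi}^{2*pi} v(t) dt = (1/(2*pi)) · (12*pi**2) = 6*pi.
So the constant term a_0/2 = 3*pi.

3*pi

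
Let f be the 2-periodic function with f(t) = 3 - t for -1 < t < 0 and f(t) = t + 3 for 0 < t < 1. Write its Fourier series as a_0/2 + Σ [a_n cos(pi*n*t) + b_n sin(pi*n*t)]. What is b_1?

0

b_1 = ∫_{-1}^{1} f(t) sin(pi*t) dt.
f is even and sin(pi*t) is odd, so the integrand is odd over a symmetric interval and the integral vanishes.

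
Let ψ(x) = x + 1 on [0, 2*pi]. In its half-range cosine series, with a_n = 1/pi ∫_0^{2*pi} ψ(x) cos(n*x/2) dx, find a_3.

a_3 = 1/pi ∫_0^{2*pi} (x + 1) cos(3*x/2) dx.
Integrating by parts (boundary term plus one more integral), an antiderivative of (x + 1) cos(3*x/2) is 2*x*sin(3*x/2)/3 + 2*sin(3*x/2)/3 + 4*cos(3*x/2)/9; evaluating from 0 to 2*pi: ∫_{0}^{2*pi} (x + 1) cos(3*x/2) dx = (-4/9) - (4/9) = -8/9.
Hence a_3 = (1/pi)·(-8/9) = -8/(9*pi).

-8/(9*pi)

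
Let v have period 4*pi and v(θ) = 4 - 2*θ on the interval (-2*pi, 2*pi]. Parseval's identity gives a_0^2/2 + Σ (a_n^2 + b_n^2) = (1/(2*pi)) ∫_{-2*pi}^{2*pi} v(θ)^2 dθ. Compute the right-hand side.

32 + 32*pi**2/3

(1/(2*pi)) ∫_{-2*pi}^{2*pi} v(θ)^2 dθ = (1/(2*pi)) · (64*pi*(3 + pi**2)/3) = 32 + 32*pi**2/3.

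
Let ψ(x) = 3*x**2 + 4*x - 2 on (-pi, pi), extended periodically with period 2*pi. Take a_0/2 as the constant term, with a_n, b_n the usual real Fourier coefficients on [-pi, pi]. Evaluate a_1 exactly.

a_1 = 1/pi ∫_{-pi}^{pi} ψ(x) cos(x) dx.
Integrating by parts twice (tabular method), an antiderivative of (3*x**2 + 4*x - 2) cos(x) is 3*x**2*sin(x) + 4*x*sin(x) + 6*x*cos(x) - 8*sin(x) + 4*cos(x); evaluating from -pi to pi: ∫_{-pi}^{pi} (3*x**2 + 4*x - 2) cos(x) dx = (-6*pi - 4) - (-4 + 6*pi) = -12*pi.
Hence a_1 = (1/pi)·(-12*pi) = -12.

-12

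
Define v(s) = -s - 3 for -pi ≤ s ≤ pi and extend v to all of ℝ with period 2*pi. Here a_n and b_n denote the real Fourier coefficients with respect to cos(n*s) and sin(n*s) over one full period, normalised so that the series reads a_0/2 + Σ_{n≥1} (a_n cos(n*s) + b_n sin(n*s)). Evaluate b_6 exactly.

b_6 = 1/pi ∫_{-pi}^{pi} v(s) sin(6*s) ds.
Integrating by parts (boundary term plus one more integral), an antiderivative of (-s - 3) sin(6*s) is s*cos(6*s)/6 - sin(6*s)/36 + cos(6*s)/2; evaluating from -pi to pi: ∫_{-pi}^{pi} (-s - 3) sin(6*s) ds = (1/2 + pi/6) - (1/2 - pi/6) = pi/3.
Hence b_6 = (1/pi)·(pi/3) = 1/3.

1/3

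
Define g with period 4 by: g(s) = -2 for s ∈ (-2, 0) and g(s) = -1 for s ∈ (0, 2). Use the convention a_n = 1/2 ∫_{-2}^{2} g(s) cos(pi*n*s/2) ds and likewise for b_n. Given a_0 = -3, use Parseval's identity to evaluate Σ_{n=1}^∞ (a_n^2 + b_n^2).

Parseval: a_0^2/2 + Σ_{n≥1} (a_n^2+b_n^2) = 1/2 ∫_{-2}^{2} g(s)^2 ds = 5.
Subtract a_0^2/2 = 9/2: Σ (a_n^2+b_n^2) = 1/2.

1/2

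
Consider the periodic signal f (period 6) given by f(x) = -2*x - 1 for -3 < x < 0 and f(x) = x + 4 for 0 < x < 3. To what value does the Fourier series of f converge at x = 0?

3/2

At x = 0 the one-sided limits are f(0^-) = -1 and f(0^+) = 4.
By Dirichlet's theorem the series converges to their average, [(-1) + (4)]/2 = 3/2.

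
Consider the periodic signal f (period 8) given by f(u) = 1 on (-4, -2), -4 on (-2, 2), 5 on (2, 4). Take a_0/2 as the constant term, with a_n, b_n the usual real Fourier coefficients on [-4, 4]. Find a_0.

a_0 = 1/4 ∫_{-4}^{4} f(u) du = 1/4 · (-4) = -1.

-1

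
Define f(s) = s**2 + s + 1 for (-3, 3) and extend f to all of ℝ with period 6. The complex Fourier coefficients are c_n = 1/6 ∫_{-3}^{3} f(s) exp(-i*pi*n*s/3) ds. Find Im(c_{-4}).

-3/(4*pi)

Since f is real-valued, Im(c_{-4}) = -1/6 ∫_{-3}^{3} f(s) sin(-4*pi*s/3) ds = b_{4}/2.
Integrating by parts twice (tabular method), an antiderivative of (s**2 + s + 1) sin(-4*pi*s/3) is 3*s**2*cos(4*pi*s/3)/(4*pi) - 9*s*sin(4*pi*s/3)/(8*pi**2) + 3*s*cos(4*pi*s/3)/(4*pi) - 9*sin(4*pi*s/3)/(16*pi**2) - 27*cos(4*pi*s/3)/(32*pi**3) + 3*cos(4*pi*s/3)/(4*pi); evaluating from -3 to 3: ∫_{-3}^{3} (s**2 + s + 1) sin(-4*pi*s/3) ds = (3*(-9 + 104*pi**2)/(32*pi**3)) - (3*(-9 + 56*pi**2)/(32*pi**3)) = 9/(2*pi).
Hence Im(c_{-4}) = (-1/6)·(9/(2*pi)) = -3/(4*pi).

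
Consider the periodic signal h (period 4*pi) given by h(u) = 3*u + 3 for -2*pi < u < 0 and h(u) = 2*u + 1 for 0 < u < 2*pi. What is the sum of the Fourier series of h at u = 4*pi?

2

u = 4*pi differs from u = 0 by 1 full period(s), and the series is 4*pi-periodic.
At u = 0 the one-sided limits are h(0^-) = 3 and h(0^+) = 1.
By Dirichlet's theorem the series converges to their average, [(3) + (1)]/2 = 2.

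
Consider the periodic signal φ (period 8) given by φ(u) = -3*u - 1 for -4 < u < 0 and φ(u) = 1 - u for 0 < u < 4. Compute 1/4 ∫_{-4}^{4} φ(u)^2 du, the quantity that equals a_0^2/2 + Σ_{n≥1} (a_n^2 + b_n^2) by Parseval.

118/3

1/4 ∫_{-4}^{4} φ(u)^2 du = 1/4 · (472/3) = 118/3.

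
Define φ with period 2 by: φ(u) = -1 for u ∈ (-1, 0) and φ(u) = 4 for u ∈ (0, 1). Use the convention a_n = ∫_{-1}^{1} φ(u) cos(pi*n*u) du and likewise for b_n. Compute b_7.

b_7 = ∫_{-1}^{1} φ(u) sin(7*pi*u) du.
Split the integral at the breakpoints.
Directly, an antiderivative of (-1) sin(7*pi*u) is cos(7*pi*u)/(7*pi); evaluating from -1 to 0: ∫_{-1}^{0} (-1) sin(7*pi*u) du = (1/(7*pi)) - (-1/(7*pi)) = 2/(7*pi).
Directly, an antiderivative of (4) sin(7*pi*u) is -4*cos(7*pi*u)/(7*pi); evaluating from 0 to 1: ∫_{0}^{1} (4) sin(7*pi*u) du = (4/(7*pi)) - (-4/(7*pi)) = 8/(7*pi).
Summing the pieces gives b_7 = 10/(7*pi).

10/(7*pi)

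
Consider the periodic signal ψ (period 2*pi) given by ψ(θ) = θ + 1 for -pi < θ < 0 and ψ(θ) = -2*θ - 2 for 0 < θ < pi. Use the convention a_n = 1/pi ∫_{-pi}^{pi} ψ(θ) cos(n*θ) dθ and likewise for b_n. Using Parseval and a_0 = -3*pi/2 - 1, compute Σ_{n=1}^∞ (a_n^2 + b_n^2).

Parseval: a_0^2/2 + Σ_{n≥1} (a_n^2+b_n^2) = 1/pi ∫_{-pi}^{pi} ψ(θ)^2 dθ = 5 + 3*pi + 5*pi**2/3.
Subtract a_0^2/2 = (2 + 3*pi)**2/8: Σ (a_n^2+b_n^2) = 9/2 + 3*pi/2 + 13*pi**2/24.

9/2 + 3*pi/2 + 13*pi**2/24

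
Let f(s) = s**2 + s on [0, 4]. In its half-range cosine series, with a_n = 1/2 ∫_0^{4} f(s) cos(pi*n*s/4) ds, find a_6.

a_6 = 1/2 ∫_0^{4} (s**2 + s) cos(3*pi*s/2) ds.
Integrating by parts twice (tabular method), an antiderivative of (s**2 + s) cos(3*pi*s/2) is 2*s**2*sin(3*pi*s/2)/(3*pi) + 2*s*sin(3*pi*s/2)/(3*pi) + 8*s*cos(3*pi*s/2)/(9*pi**2) - 16*sin(3*pi*s/2)/(27*pi**3) + 4*cos(3*pi*s/2)/(9*pi**2); evaluating from 0 to 4: ∫_{0}^{4} (s**2 + s) cos(3*pi*s/2) ds = (4/pi**2) - (4/(9*pi**2)) = 32/(9*pi**2).
Hence a_6 = (1/2)·(32/(9*pi**2)) = 16/(9*pi**2).

16/(9*pi**2)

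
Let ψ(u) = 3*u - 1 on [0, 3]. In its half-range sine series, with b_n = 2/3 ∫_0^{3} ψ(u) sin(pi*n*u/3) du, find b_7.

b_7 = 2/3 ∫_0^{3} (3*u - 1) sin(7*pi*u/3) du.
Integrating by parts (boundary term plus one more integral), an antiderivative of (3*u - 1) sin(7*pi*u/3) is -9*u*cos(7*pi*u/3)/(7*pi) + 27*sin(7*pi*u/3)/(49*pi**2) + 3*cos(7*pi*u/3)/(7*pi); evaluating from 0 to 3: ∫_{0}^{3} (3*u - 1) sin(7*pi*u/3) du = (24/(7*pi)) - (3/(7*pi)) = 3/pi.
Hence b_7 = (2/3)·(3/pi) = 2/pi.

2/pi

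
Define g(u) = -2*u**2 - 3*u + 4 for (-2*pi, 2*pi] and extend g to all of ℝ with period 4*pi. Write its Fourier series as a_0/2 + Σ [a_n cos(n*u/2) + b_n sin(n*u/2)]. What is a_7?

32/49

a_7 = (1/(2*pi)) ∫_{-2*pi}^{2*pi} g(u) cos(7*u/2) du.
Integrating by parts twice (tabular method), an antiderivative of (-2*u**2 - 3*u + 4) cos(7*u/2) is -4*u**2*sin(7*u/2)/7 - 6*u*sin(7*u/2)/7 - 16*u*cos(7*u/2)/49 + 424*sin(7*u/2)/343 - 12*cos(7*u/2)/49; evaluating from -2*pi to 2*pi: ∫_{-2*pi}^{2*pi} (-2*u**2 - 3*u + 4) cos(7*u/2) du = (12/49 + 32*pi/49) - (12/49 - 32*pi/49) = 64*pi/49.
Hence a_7 = (1/(2*pi))·(64*pi/49) = 32/49.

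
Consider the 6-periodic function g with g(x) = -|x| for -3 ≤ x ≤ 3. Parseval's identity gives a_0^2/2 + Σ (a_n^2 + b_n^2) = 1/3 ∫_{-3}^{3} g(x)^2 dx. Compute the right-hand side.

1/3 ∫_{-3}^{3} g(x)^2 dx = 1/3 · (18) = 6.

6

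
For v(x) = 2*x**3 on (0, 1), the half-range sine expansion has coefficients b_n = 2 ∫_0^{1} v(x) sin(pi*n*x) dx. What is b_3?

b_3 = 2 ∫_0^{1} (2*x**3) sin(3*pi*x) dx.
Integrating by parts three times (tabular method), an antiderivative of (2*x**3) sin(3*pi*x) is -2*x**3*cos(3*pi*x)/(3*pi) + 2*x**2*sin(3*pi*x)/(3*pi**2) + 4*x*cos(3*pi*x)/(9*pi**3) - 4*sin(3*pi*x)/(27*pi**4); evaluating from 0 to 1: ∫_{0}^{1} (2*x**3) sin(3*pi*x) dx = (2*(-2 + 3*pi**2)/(9*pi**3)) - (0) = 2*(-2 + 3*pi**2)/(9*pi**3).
Hence b_3 = 2·(2*(-2 + 3*pi**2)/(9*pi**3)) = 4*(-2 + 3*pi**2)/(9*pi**3).

4*(-2 + 3*pi**2)/(9*pi**3)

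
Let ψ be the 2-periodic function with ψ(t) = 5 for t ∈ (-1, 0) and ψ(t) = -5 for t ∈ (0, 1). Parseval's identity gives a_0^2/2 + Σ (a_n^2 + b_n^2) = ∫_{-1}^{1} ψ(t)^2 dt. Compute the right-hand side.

∫_{-1}^{1} ψ(t)^2 dt = 50.

50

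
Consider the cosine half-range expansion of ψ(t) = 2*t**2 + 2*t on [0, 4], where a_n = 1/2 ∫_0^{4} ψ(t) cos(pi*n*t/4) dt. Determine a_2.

a_2 = 1/2 ∫_0^{4} (2*t**2 + 2*t) cos(pi*t/2) dt.
Integrating by parts twice (tabular method), an antiderivative of (2*t**2 + 2*t) cos(pi*t/2) is 4*t**2*sin(pi*t/2)/pi + 4*t*sin(pi*t/2)/pi + 16*t*cos(pi*t/2)/pi**2 - 32*sin(pi*t/2)/pi**3 + 8*cos(pi*t/2)/pi**2; evaluating from 0 to 4: ∫_{0}^{4} (2*t**2 + 2*t) cos(pi*t/2) dt = (72/pi**2) - (8/pi**2) = 64/pi**2.
Hence a_2 = (1/2)·(64/pi**2) = 32/pi**2.

32/pi**2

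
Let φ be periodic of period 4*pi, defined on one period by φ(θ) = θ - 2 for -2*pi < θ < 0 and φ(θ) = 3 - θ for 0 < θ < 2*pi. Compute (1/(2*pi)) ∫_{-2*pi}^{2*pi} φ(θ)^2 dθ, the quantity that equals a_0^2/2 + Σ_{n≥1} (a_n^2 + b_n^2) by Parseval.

-2*pi + 13 + 8*pi**2/3

(1/(2*pi)) ∫_{-2*pi}^{2*pi} φ(θ)^2 dθ = (1/(2*pi)) · (2*pi*(-6*pi + 39 + 8*pi**2)/3) = -2*pi + 13 + 8*pi**2/3.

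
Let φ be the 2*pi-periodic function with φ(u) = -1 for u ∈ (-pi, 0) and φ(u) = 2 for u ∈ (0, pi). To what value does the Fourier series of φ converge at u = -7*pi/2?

2

u = -7*pi/2 differs from u = pi/2 by -2 full period(s), and the series is 2*pi-periodic.
φ is continuous at u = pi/2 with value 2, so the series converges to 2 there.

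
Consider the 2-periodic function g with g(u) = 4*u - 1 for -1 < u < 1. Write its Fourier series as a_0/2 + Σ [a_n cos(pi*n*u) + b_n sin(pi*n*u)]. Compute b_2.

-4/pi

b_2 = ∫_{-1}^{1} g(u) sin(2*pi*u) du.
Integrating by parts (boundary term plus one more integral), an antiderivative of (4*u - 1) sin(2*pi*u) is -2*u*cos(2*pi*u)/pi + sin(2*pi*u)/pi**2 + cos(2*pi*u)/(2*pi); evaluating from -1 to 1: ∫_{-1}^{1} (4*u - 1) sin(2*pi*u) du = (-3/(2*pi)) - (5/(2*pi)) = -4/pi.
Hence b_2 = -4/pi.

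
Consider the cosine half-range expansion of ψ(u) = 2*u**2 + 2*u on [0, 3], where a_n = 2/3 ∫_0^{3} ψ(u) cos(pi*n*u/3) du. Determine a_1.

a_1 = 2/3 ∫_0^{3} (2*u**2 + 2*u) cos(pi*u/3) du.
Integrating by parts twice (tabular method), an antiderivative of (2*u**2 + 2*u) cos(pi*u/3) is 6*u**2*sin(pi*u/3)/pi + 6*u*sin(pi*u/3)/pi + 36*u*cos(pi*u/3)/pi**2 - 108*sin(pi*u/3)/pi**3 + 18*cos(pi*u/3)/pi**2; evaluating from 0 to 3: ∫_{0}^{3} (2*u**2 + 2*u) cos(pi*u/3) du = (-126/pi**2) - (18/pi**2) = -144/pi**2.
Hence a_1 = (2/3)·(-144/pi**2) = -96/pi**2.

-96/pi**2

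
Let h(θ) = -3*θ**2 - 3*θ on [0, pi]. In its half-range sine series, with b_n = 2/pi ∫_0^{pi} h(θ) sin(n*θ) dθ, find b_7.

6*(-49*pi**2 - 49*pi + 4)/(343*pi)

b_7 = 2/pi ∫_0^{pi} (-3*θ**2 - 3*θ) sin(7*θ) dθ.
Integrating by parts twice (tabular method), an antiderivative of (-3*θ**2 - 3*θ) sin(7*θ) is 3*θ**2*cos(7*θ)/7 - 6*θ*sin(7*θ)/49 + 3*θ*cos(7*θ)/7 - 3*sin(7*θ)/49 - 6*cos(7*θ)/343; evaluating from 0 to pi: ∫_{0}^{pi} (-3*θ**2 - 3*θ) sin(7*θ) dθ = (-3*pi**2/7 - 3*pi/7 + 6/343) - (-6/343) = -3*pi**2/7 - 3*pi/7 + 12/343.
Hence b_7 = (2/pi)·(-3*pi**2/7 - 3*pi/7 + 12/343) = 6*(-49*pi**2 - 49*pi + 4)/(343*pi).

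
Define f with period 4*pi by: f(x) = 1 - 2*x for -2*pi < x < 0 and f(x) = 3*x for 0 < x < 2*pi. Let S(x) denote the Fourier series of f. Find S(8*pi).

1/2

x = 8*pi differs from x = 0 by 2 full period(s), and the series is 4*pi-periodic.
At x = 0 the one-sided limits are f(0^-) = 1 and f(0^+) = 0.
By Dirichlet's theorem the series converges to their average, [(1) + (0)]/2 = 1/2.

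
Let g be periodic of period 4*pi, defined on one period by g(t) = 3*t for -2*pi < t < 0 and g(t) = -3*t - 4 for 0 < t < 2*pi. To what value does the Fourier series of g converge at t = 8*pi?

t = 8*pi differs from t = 0 by 2 full period(s), and the series is 4*pi-periodic.
At t = 0 the one-sided limits are g(0^-) = 0 and g(0^+) = -4.
By Dirichlet's theorem the series converges to their average, [(0) + (-4)]/2 = -2.

-2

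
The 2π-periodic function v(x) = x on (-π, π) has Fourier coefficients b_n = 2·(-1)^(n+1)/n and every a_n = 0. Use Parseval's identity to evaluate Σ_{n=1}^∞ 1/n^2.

Parseval: Σ b_n^2 = (1/π) ∫_{-π}^{π} v(x)^2 dx = 2*pi**2/3.
Σ b_n^2 = Σ 4/n^2, so Σ 1/n^2 = (2*pi**2/3)/4 = pi**2/6.

pi**2/6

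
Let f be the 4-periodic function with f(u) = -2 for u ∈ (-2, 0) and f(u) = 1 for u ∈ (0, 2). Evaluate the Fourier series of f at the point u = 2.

-1/2

At u = 2 the one-sided limits are f(2^-) = 1 and f(2^+) = -2.
By Dirichlet's theorem the series converges to their average, [(1) + (-2)]/2 = -1/2.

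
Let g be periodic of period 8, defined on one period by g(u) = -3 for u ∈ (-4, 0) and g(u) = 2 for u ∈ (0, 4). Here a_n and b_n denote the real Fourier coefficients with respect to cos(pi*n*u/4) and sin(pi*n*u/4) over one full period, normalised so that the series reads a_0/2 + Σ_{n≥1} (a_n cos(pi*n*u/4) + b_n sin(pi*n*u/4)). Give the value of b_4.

0

b_4 = 1/4 ∫_{-4}^{4} g(u) sin(pi*u) du.
Split the integral at the breakpoints.
Directly, an antiderivative of (-3) sin(pi*u) is 3*cos(pi*u)/pi; evaluating from -4 to 0: ∫_{-4}^{0} (-3) sin(pi*u) du = (3/pi) - (3/pi) = 0.
Directly, an antiderivative of (2) sin(pi*u) is -2*cos(pi*u)/pi; evaluating from 0 to 4: ∫_{0}^{4} (2) sin(pi*u) du = (-2/pi) - (-2/pi) = 0.
Summing the pieces and multiplying by (1/4) gives b_4 = 0.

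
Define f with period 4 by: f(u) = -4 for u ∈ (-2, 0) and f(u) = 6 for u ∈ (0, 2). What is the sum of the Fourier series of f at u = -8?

u = -8 differs from u = 0 by -2 full period(s), and the series is 4-periodic.
At u = 0 the one-sided limits are f(0^-) = -4 and f(0^+) = 6.
By Dirichlet's theorem the series converges to their average, [(-4) + (6)]/2 = 1.

1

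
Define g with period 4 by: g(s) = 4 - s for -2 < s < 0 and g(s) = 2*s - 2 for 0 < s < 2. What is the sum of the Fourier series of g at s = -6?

4

s = -6 differs from s = 2 by -2 full period(s), and the series is 4-periodic.
At s = 2 the one-sided limits are g(2^-) = 2 and g(2^+) = 6.
By Dirichlet's theorem the series converges to their average, [(2) + (6)]/2 = 4.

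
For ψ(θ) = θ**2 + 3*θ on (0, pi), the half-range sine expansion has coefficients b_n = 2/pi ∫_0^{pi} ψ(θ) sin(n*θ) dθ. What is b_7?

2*(-4 + 147*pi + 49*pi**2)/(343*pi)

b_7 = 2/pi ∫_0^{pi} (θ**2 + 3*θ) sin(7*θ) dθ.
Integrating by parts twice (tabular method), an antiderivative of (θ**2 + 3*θ) sin(7*θ) is -θ**2*cos(7*θ)/7 + 2*θ*sin(7*θ)/49 - 3*θ*cos(7*θ)/7 + 3*sin(7*θ)/49 + 2*cos(7*θ)/343; evaluating from 0 to pi: ∫_{0}^{pi} (θ**2 + 3*θ) sin(7*θ) dθ = (-2/343 + 3*pi/7 + pi**2/7) - (2/343) = -4/343 + 3*pi/7 + pi**2/7.
Hence b_7 = (2/pi)·(-4/343 + 3*pi/7 + pi**2/7) = 2*(-4 + 147*pi + 49*pi**2)/(343*pi).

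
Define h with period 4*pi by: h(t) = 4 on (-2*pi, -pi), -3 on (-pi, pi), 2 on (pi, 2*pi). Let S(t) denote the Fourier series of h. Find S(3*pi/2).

2

h is continuous at t = 3*pi/2 with value 2, so the series converges to 2 there.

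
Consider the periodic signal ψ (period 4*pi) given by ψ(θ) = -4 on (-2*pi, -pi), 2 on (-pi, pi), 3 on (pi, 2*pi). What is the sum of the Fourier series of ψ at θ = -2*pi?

-1/2

θ = -2*pi differs from θ = 2*pi by -1 full period(s), and the series is 4*pi-periodic.
At θ = 2*pi the one-sided limits are ψ(2*pi^-) = 3 and ψ(2*pi^+) = -4.
By Dirichlet's theorem the series converges to their average, [(3) + (-4)]/2 = -1/2.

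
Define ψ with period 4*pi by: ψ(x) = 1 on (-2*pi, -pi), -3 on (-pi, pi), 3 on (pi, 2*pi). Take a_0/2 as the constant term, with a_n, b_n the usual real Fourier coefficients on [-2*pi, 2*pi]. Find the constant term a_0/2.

a_0 = (1/(2*pi)) ∫_{-2*pi}^{2*pi} ψ(x) dx = (1/(2*pi)) · (-2*pi) = -1.
So the constant term a_0/2 = -1/2.

-1/2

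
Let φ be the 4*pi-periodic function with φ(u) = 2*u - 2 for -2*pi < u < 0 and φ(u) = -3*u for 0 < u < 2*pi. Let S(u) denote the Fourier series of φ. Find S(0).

-1

At u = 0 the one-sided limits are φ(0^-) = -2 and φ(0^+) = 0.
By Dirichlet's theorem the series converges to their average, [(-2) + (0)]/2 = -1.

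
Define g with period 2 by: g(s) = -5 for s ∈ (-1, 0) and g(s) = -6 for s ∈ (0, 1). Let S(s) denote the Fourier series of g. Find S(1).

At s = 1 the one-sided limits are g(1^-) = -6 and g(1^+) = -5.
By Dirichlet's theorem the series converges to their average, [(-6) + (-5)]/2 = -11/2.

-11/2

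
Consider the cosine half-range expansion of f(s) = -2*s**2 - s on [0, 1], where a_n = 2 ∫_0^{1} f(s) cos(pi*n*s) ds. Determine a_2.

a_2 = 2 ∫_0^{1} (-2*s**2 - s) cos(2*pi*s) ds.
Integrating by parts twice (tabular method), an antiderivative of (-2*s**2 - s) cos(2*pi*s) is -s**2*sin(2*pi*s)/pi - s*sin(2*pi*s)/(2*pi) - s*cos(2*pi*s)/pi**2 + sin(2*pi*s)/(2*pi**3) - cos(2*pi*s)/(4*pi**2); evaluating from 0 to 1: ∫_{0}^{1} (-2*s**2 - s) cos(2*pi*s) ds = (-5/(4*pi**2)) - (-1/(4*pi**2)) = -1/pi**2.
Hence a_2 = 2·(-1/pi**2) = -2/pi**2.

-2/pi**2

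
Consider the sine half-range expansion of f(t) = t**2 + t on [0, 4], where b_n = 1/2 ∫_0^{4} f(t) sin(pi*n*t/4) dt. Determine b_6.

-20/(3*pi)

b_6 = 1/2 ∫_0^{4} (t**2 + t) sin(3*pi*t/2) dt.
Integrating by parts twice (tabular method), an antiderivative of (t**2 + t) sin(3*pi*t/2) is -2*t**2*cos(3*pi*t/2)/(3*pi) + 8*t*sin(3*pi*t/2)/(9*pi**2) - 2*t*cos(3*pi*t/2)/(3*pi) + 4*sin(3*pi*t/2)/(9*pi**2) + 16*cos(3*pi*t/2)/(27*pi**3); evaluating from 0 to 4: ∫_{0}^{4} (t**2 + t) sin(3*pi*t/2) dt = (8*(2 - 45*pi**2)/(27*pi**3)) - (16/(27*pi**3)) = -40/(3*pi).
Hence b_6 = (1/2)·(-40/(3*pi)) = -20/(3*pi).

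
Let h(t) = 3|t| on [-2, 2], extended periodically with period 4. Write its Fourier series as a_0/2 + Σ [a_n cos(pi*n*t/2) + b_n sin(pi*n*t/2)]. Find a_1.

-24/pi**2

a_1 = 1/2 ∫_{-2}^{2} h(t) cos(pi*t/2) dt.
h is even and cos(pi*t/2) is even, so the integrand is even and a_1 = ∫_0^{2} h(t) cos(pi*t/2) dt.
Integrating by parts (boundary term plus one more integral), an antiderivative of (3*t) cos(pi*t/2) is 6*t*sin(pi*t/2)/pi + 12*cos(pi*t/2)/pi**2; evaluating from 0 to 2: ∫_{0}^{2} (3*t) cos(pi*t/2) dt = (-12/pi**2) - (12/pi**2) = -24/pi**2.
Hence a_1 = -24/pi**2.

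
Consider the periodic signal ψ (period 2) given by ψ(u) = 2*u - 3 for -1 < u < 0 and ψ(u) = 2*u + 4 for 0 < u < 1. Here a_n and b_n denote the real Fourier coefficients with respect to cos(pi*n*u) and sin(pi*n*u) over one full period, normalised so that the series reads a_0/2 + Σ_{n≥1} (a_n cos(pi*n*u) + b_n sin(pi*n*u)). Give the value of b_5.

b_5 = ∫_{-1}^{1} ψ(u) sin(5*pi*u) du.
Split the integral at the breakpoints.
Integrating by parts (boundary term plus one more integral), an antiderivative of (2*u - 3) sin(5*pi*u) is -2*u*cos(5*pi*u)/(5*pi) + 2*sin(5*pi*u)/(25*pi**2) + 3*cos(5*pi*u)/(5*pi); evaluating from -1 to 0: ∫_{-1}^{0} (2*u - 3) sin(5*pi*u) du = (3/(5*pi)) - (-1/pi) = 8/(5*pi).
Integrating by parts (boundary term plus one more integral), an antiderivative of (2*u + 4) sin(5*pi*u) is -2*u*cos(5*pi*u)/(5*pi) + 2*sin(5*pi*u)/(25*pi**2) - 4*cos(5*pi*u)/(5*pi); evaluating from 0 to 1: ∫_{0}^{1} (2*u + 4) sin(5*pi*u) du = (6/(5*pi)) - (-4/(5*pi)) = 2/pi.
Summing the pieces gives b_5 = 18/(5*pi).

18/(5*pi)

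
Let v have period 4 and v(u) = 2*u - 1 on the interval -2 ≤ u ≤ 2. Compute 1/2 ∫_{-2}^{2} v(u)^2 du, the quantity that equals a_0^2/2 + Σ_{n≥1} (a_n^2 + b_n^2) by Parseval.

1/2 ∫_{-2}^{2} v(u)^2 du = 1/2 · (76/3) = 38/3.

38/3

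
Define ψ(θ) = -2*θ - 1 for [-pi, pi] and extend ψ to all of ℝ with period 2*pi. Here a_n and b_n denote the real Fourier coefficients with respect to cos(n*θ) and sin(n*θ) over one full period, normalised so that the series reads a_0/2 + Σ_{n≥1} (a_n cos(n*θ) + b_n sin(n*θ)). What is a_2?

0

a_2 = 1/pi ∫_{-pi}^{pi} ψ(θ) cos(2*θ) dθ.
Integrating by parts (boundary term plus one more integral), an antiderivative of (-2*θ - 1) cos(2*θ) is -θ*sin(2*θ) - sin(2*θ)/2 - cos(2*θ)/2; evaluating from -pi to pi: ∫_{-pi}^{pi} (-2*θ - 1) cos(2*θ) dθ = (-1/2) - (-1/2) = 0.
Hence a_2 = (1/pi)·(0) = 0.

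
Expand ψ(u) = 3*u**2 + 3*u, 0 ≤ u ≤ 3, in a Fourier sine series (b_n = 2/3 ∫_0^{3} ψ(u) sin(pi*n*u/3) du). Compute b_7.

72*(-3 + 49*pi**2)/(343*pi**3)

b_7 = 2/3 ∫_0^{3} (3*u**2 + 3*u) sin(7*pi*u/3) du.
Integrating by parts twice (tabular method), an antiderivative of (3*u**2 + 3*u) sin(7*pi*u/3) is -9*u**2*cos(7*pi*u/3)/(7*pi) + 54*u*sin(7*pi*u/3)/(49*pi**2) - 9*u*cos(7*pi*u/3)/(7*pi) + 27*sin(7*pi*u/3)/(49*pi**2) + 162*cos(7*pi*u/3)/(343*pi**3); evaluating from 0 to 3: ∫_{0}^{3} (3*u**2 + 3*u) sin(7*pi*u/3) du = (54*(-3 + 98*pi**2)/(343*pi**3)) - (162/(343*pi**3)) = 108*(-3 + 49*pi**2)/(343*pi**3).
Hence b_7 = (2/3)·(108*(-3 + 49*pi**2)/(343*pi**3)) = 72*(-3 + 49*pi**2)/(343*pi**3).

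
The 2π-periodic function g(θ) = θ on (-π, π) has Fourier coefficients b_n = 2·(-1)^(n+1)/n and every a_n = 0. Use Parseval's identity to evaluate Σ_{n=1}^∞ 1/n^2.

pi**2/6

Parseval: Σ b_n^2 = (1/π) ∫_{-π}^{π} g(θ)^2 dθ = 2*pi**2/3.
Σ b_n^2 = Σ 4/n^2, so Σ 1/n^2 = (2*pi**2/3)/4 = pi**2/6.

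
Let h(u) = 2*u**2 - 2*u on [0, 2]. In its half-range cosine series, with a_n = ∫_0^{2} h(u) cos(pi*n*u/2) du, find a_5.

a_5 = ∫_0^{2} (2*u**2 - 2*u) cos(5*pi*u/2) du.
Integrating by parts twice (tabular method), an antiderivative of (2*u**2 - 2*u) cos(5*pi*u/2) is 4*u**2*sin(5*pi*u/2)/(5*pi) - 4*u*sin(5*pi*u/2)/(5*pi) + 16*u*cos(5*pi*u/2)/(25*pi**2) - 32*sin(5*pi*u/2)/(125*pi**3) - 8*cos(5*pi*u/2)/(25*pi**2); evaluating from 0 to 2: ∫_{0}^{2} (2*u**2 - 2*u) cos(5*pi*u/2) du = (-24/(25*pi**2)) - (-8/(25*pi**2)) = -16/(25*pi**2).
Hence a_5 = -16/(25*pi**2).

-16/(25*pi**2)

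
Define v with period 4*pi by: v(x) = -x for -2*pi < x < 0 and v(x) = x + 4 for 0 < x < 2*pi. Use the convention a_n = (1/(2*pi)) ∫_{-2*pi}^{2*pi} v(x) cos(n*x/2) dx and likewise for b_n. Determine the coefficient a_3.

-8/(9*pi)

a_3 = (1/(2*pi)) ∫_{-2*pi}^{2*pi} v(x) cos(3*x/2) dx.
Split the integral at the breakpoints.
Integrating by parts (boundary term plus one more integral), an antiderivative of (-x) cos(3*x/2) is -2*x*sin(3*x/2)/3 - 4*cos(3*x/2)/9; evaluating from -2*pi to 0: ∫_{-2*pi}^{0} (-x) cos(3*x/2) dx = (-4/9) - (4/9) = -8/9.
Integrating by parts (boundary term plus one more integral), an antiderivative of (x + 4) cos(3*x/2) is 2*x*sin(3*x/2)/3 + 8*sin(3*x/2)/3 + 4*cos(3*x/2)/9; evaluating from 0 to 2*pi: ∫_{0}^{2*pi} (x + 4) cos(3*x/2) dx = (-4/9) - (4/9) = -8/9.
Summing the pieces and multiplying by (1/(2*pi)) gives a_3 = -8/(9*pi).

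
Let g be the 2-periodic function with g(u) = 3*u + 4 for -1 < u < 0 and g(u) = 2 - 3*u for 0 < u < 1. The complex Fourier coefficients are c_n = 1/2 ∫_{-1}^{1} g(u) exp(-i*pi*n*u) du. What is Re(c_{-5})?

Since g is real-valued, Re(c_{-5}) = 1/2 ∫_{-1}^{1} g(u) cos(-5*pi*u) du = a_{5}/2.
Split the integral at the breakpoints.
Integrating by parts (boundary term plus one more integral), an antiderivative of (3*u + 4) cos(-5*pi*u) is 3*u*sin(5*pi*u)/(5*pi) + 4*sin(5*pi*u)/(5*pi) + 3*cos(5*pi*u)/(25*pi**2); evaluating from -1 to 0: ∫_{-1}^{0} (3*u + 4) cos(-5*pi*u) du = (3/(25*pi**2)) - (-3/(25*pi**2)) = 6/(25*pi**2).
Integrating by parts (boundary term plus one more integral), an antiderivative of (2 - 3*u) cos(-5*pi*u) is -3*u*sin(5*pi*u)/(5*pi) + 2*sin(5*pi*u)/(5*pi) - 3*cos(5*pi*u)/(25*pi**2); evaluating from 0 to 1: ∫_{0}^{1} (2 - 3*u) cos(-5*pi*u) du = (3/(25*pi**2)) - (-3/(25*pi**2)) = 6/(25*pi**2).
So ∫_{-1}^{1} g(u) cos(-5*pi*u) du = 12/(25*pi**2).
Hence Re(c_{-5}) = (1/2)·(12/(25*pi**2)) = 6/(25*pi**2).

6/(25*pi**2)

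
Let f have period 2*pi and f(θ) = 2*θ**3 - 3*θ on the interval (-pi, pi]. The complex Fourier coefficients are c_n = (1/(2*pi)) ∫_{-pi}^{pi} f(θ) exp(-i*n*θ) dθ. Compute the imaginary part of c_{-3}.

Since f is real-valued, Im(c_{-3}) = -(1/(2*pi)) ∫_{-pi}^{pi} f(θ) sin(-3*θ) dθ = b_{3}/2.
f is odd and sin(-3*θ) is odd, so the integrand is even: ∫_{-pi}^{pi} f(θ) sin(-3*θ) dθ = 2∫_0^{pi} f(θ) sin(-3*θ) dθ.
Integrating by parts three times (tabular method), an antiderivative of (2*θ**3 - 3*θ) sin(-3*θ) is 2*θ**3*cos(3*θ)/3 - 2*θ**2*sin(3*θ)/3 - 13*θ*cos(3*θ)/9 + 13*sin(3*θ)/27; evaluating from 0 to pi: ∫_{0}^{pi} (2*θ**3 - 3*θ) sin(-3*θ) dθ = (pi*(13 - 6*pi**2)/9) - (0) = pi*(13 - 6*pi**2)/9.
So ∫_{-pi}^{pi} f(θ) sin(-3*θ) dθ = 2*pi*(13 - 6*pi**2)/9.
Hence Im(c_{-3}) = (-1/(2*pi))·(2*pi*(13 - 6*pi**2)/9) = -13/9 + 2*pi**2/3.

-13/9 + 2*pi**2/3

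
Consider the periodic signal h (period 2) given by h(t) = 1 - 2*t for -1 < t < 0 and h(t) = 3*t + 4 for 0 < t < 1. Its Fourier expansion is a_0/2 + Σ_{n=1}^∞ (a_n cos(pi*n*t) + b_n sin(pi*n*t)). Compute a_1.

-10/pi**2

a_1 = ∫_{-1}^{1} h(t) cos(pi*t) dt.
Split the integral at the breakpoints.
Integrating by parts (boundary term plus one more integral), an antiderivative of (1 - 2*t) cos(pi*t) is -2*t*sin(pi*t)/pi + sin(pi*t)/pi - 2*cos(pi*t)/pi**2; evaluating from -1 to 0: ∫_{-1}^{0} (1 - 2*t) cos(pi*t) dt = (-2/pi**2) - (2/pi**2) = -4/pi**2.
Integrating by parts (boundary term plus one more integral), an antiderivative of (3*t + 4) cos(pi*t) is 3*t*sin(pi*t)/pi + 4*sin(pi*t)/pi + 3*cos(pi*t)/pi**2; evaluating from 0 to 1: ∫_{0}^{1} (3*t + 4) cos(pi*t) dt = (-3/pi**2) - (3/pi**2) = -6/pi**2.
Summing the pieces gives a_1 = -10/pi**2.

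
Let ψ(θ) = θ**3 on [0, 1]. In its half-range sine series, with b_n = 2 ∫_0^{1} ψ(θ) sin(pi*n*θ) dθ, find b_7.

b_7 = 2 ∫_0^{1} (θ**3) sin(7*pi*θ) dθ.
Integrating by parts three times (tabular method), an antiderivative of (θ**3) sin(7*pi*θ) is -θ**3*cos(7*pi*θ)/(7*pi) + 3*θ**2*sin(7*pi*θ)/(49*pi**2) + 6*θ*cos(7*pi*θ)/(343*pi**3) - 6*sin(7*pi*θ)/(2401*pi**4); evaluating from 0 to 1: ∫_{0}^{1} (θ**3) sin(7*pi*θ) dθ = ((-6 + 49*pi**2)/(343*pi**3)) - (0) = (-6 + 49*pi**2)/(343*pi**3).
Hence b_7 = 2·((-6 + 49*pi**2)/(343*pi**3)) = 2*(-6 + 49*pi**2)/(343*pi**3).

2*(-6 + 49*pi**2)/(343*pi**3)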